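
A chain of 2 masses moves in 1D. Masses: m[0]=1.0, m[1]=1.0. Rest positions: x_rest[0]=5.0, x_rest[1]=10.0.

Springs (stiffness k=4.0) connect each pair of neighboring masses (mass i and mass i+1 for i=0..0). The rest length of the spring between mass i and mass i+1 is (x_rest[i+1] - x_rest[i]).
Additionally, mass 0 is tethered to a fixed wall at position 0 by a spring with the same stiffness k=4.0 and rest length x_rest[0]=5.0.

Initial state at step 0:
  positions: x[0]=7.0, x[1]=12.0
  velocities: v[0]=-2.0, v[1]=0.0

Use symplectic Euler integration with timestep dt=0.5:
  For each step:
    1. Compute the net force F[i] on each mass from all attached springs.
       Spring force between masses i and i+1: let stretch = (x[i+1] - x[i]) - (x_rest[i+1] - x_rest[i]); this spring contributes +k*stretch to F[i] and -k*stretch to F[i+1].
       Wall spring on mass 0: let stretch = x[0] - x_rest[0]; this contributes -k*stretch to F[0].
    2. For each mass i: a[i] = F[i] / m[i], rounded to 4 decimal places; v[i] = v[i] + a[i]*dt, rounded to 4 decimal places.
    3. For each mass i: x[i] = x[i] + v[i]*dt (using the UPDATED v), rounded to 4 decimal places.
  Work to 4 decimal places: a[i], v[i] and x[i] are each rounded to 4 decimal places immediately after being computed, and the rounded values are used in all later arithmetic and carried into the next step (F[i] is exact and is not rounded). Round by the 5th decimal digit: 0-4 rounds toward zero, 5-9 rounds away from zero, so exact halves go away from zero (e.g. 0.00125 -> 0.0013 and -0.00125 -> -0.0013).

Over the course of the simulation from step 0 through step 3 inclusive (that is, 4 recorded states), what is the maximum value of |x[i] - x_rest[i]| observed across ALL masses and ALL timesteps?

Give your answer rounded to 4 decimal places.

Step 0: x=[7.0000 12.0000] v=[-2.0000 0.0000]
Step 1: x=[4.0000 12.0000] v=[-6.0000 0.0000]
Step 2: x=[5.0000 9.0000] v=[2.0000 -6.0000]
Step 3: x=[5.0000 7.0000] v=[0.0000 -4.0000]
Max displacement = 3.0000

Answer: 3.0000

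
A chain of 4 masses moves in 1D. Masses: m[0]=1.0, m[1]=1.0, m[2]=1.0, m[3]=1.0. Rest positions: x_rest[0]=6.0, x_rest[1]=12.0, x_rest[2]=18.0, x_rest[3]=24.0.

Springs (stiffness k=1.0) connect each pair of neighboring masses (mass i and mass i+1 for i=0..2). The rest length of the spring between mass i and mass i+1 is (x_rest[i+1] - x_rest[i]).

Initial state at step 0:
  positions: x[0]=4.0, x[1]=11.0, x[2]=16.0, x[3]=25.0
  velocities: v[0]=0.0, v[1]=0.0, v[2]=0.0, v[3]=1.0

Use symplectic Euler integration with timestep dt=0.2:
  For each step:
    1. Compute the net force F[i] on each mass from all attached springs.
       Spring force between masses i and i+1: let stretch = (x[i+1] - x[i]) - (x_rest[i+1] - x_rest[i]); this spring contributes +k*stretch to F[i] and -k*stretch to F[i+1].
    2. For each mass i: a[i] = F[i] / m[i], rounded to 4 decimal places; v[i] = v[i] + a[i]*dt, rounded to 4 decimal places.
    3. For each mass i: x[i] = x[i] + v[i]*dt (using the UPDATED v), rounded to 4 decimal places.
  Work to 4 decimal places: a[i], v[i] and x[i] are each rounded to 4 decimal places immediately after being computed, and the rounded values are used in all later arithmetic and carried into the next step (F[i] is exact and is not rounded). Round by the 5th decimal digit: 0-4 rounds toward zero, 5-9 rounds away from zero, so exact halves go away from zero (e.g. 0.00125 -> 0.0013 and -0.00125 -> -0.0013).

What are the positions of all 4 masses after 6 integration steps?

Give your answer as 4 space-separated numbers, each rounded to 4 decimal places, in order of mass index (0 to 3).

Answer: 4.5639 10.1745 18.3447 24.1170

Derivation:
Step 0: x=[4.0000 11.0000 16.0000 25.0000] v=[0.0000 0.0000 0.0000 1.0000]
Step 1: x=[4.0400 10.9200 16.1600 25.0800] v=[0.2000 -0.4000 0.8000 0.4000]
Step 2: x=[4.1152 10.7744 16.4672 25.0432] v=[0.3760 -0.7280 1.5360 -0.1840]
Step 3: x=[4.2168 10.5901 16.8897 24.9034] v=[0.5078 -0.9213 2.1126 -0.6992]
Step 4: x=[4.3333 10.4029 17.3808 24.6830] v=[0.5825 -0.9360 2.4554 -1.1019]
Step 5: x=[4.4526 10.2520 17.8849 24.4105] v=[0.5964 -0.7543 2.5203 -1.3623]
Step 6: x=[4.5639 10.1745 18.3447 24.1170] v=[0.5563 -0.3876 2.2988 -1.4674]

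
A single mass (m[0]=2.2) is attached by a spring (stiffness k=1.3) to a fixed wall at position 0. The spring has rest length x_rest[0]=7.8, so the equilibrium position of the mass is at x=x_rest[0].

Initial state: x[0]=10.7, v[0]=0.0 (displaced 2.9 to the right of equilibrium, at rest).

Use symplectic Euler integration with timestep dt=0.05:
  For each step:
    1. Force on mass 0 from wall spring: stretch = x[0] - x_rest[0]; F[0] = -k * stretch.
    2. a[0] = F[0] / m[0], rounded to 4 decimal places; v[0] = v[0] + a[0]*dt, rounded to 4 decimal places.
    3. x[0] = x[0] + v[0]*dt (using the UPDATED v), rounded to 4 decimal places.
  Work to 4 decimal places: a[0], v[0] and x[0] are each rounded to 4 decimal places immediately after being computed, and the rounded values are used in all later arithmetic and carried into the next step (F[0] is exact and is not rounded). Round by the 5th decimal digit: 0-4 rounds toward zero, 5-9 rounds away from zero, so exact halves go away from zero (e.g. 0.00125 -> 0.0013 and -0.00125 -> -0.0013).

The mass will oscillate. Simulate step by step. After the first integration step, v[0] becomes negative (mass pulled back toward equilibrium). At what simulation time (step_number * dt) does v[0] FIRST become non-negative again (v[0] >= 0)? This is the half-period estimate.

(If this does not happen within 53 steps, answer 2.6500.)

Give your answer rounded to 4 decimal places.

Answer: 2.6500

Derivation:
Step 0: x=[10.7000] v=[0.0000]
Step 1: x=[10.6957] v=[-0.0857]
Step 2: x=[10.6871] v=[-0.1713]
Step 3: x=[10.6743] v=[-0.2566]
Step 4: x=[10.6572] v=[-0.3415]
Step 5: x=[10.6359] v=[-0.4259]
Step 6: x=[10.6104] v=[-0.5097]
Step 7: x=[10.5808] v=[-0.5927]
Step 8: x=[10.5471] v=[-0.6749]
Step 9: x=[10.5093] v=[-0.7561]
Step 10: x=[10.4675] v=[-0.8362]
Step 11: x=[10.4218] v=[-0.9150]
Step 12: x=[10.3722] v=[-0.9925]
Step 13: x=[10.3188] v=[-1.0685]
Step 14: x=[10.2617] v=[-1.1429]
Step 15: x=[10.2009] v=[-1.2156]
Step 16: x=[10.1366] v=[-1.2865]
Step 17: x=[10.0688] v=[-1.3555]
Step 18: x=[9.9977] v=[-1.4225]
Step 19: x=[9.9233] v=[-1.4874]
Step 20: x=[9.8458] v=[-1.5501]
Step 21: x=[9.7653] v=[-1.6105]
Step 22: x=[9.6819] v=[-1.6686]
Step 23: x=[9.5957] v=[-1.7242]
Step 24: x=[9.5068] v=[-1.7773]
Step 25: x=[9.4154] v=[-1.8277]
Step 26: x=[9.3216] v=[-1.8754]
Step 27: x=[9.2256] v=[-1.9204]
Step 28: x=[9.1275] v=[-1.9625]
Step 29: x=[9.0274] v=[-2.0017]
Step 30: x=[8.9255] v=[-2.0380]
Step 31: x=[8.8219] v=[-2.0713]
Step 32: x=[8.7168] v=[-2.1015]
Step 33: x=[8.6104] v=[-2.1286]
Step 34: x=[8.5028] v=[-2.1525]
Step 35: x=[8.3941] v=[-2.1733]
Step 36: x=[8.2846] v=[-2.1909]
Step 37: x=[8.1743] v=[-2.2052]
Step 38: x=[8.0635] v=[-2.2163]
Step 39: x=[7.9523] v=[-2.2241]
Step 40: x=[7.8409] v=[-2.2286]
Step 41: x=[7.7294] v=[-2.2298]
Step 42: x=[7.6180] v=[-2.2277]
Step 43: x=[7.5069] v=[-2.2223]
Step 44: x=[7.3962] v=[-2.2136]
Step 45: x=[7.2861] v=[-2.2017]
Step 46: x=[7.1768] v=[-2.1865]
Step 47: x=[7.0684] v=[-2.1681]
Step 48: x=[6.9611] v=[-2.1465]
Step 49: x=[6.8550] v=[-2.1217]
Step 50: x=[6.7503] v=[-2.0938]
Step 51: x=[6.6472] v=[-2.0628]
Step 52: x=[6.5458] v=[-2.0287]
Step 53: x=[6.4462] v=[-1.9916]
v[0] did not become non-negative within 53 steps; using fallback time=2.6500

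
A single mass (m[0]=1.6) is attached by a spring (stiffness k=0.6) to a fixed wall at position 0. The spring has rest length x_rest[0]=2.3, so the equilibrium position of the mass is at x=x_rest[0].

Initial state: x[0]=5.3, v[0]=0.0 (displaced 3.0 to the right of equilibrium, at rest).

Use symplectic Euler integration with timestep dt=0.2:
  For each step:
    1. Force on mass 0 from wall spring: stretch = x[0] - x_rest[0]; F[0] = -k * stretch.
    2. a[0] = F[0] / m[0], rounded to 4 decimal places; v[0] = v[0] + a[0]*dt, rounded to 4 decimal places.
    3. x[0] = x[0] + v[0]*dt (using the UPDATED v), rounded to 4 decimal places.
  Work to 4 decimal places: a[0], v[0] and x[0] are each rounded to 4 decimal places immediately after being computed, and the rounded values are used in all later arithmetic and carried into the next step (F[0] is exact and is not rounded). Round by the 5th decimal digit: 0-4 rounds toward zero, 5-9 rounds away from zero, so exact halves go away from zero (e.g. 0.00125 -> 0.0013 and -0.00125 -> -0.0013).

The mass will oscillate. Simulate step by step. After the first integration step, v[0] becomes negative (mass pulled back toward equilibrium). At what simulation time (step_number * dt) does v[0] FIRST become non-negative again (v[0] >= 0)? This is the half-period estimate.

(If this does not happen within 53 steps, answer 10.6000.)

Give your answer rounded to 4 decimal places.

Step 0: x=[5.3000] v=[0.0000]
Step 1: x=[5.2550] v=[-0.2250]
Step 2: x=[5.1657] v=[-0.4466]
Step 3: x=[5.0334] v=[-0.6615]
Step 4: x=[4.8601] v=[-0.8665]
Step 5: x=[4.6484] v=[-1.0585]
Step 6: x=[4.4015] v=[-1.2346]
Step 7: x=[4.1231] v=[-1.3922]
Step 8: x=[3.8173] v=[-1.5289]
Step 9: x=[3.4888] v=[-1.6427]
Step 10: x=[3.1424] v=[-1.7319]
Step 11: x=[2.7834] v=[-1.7951]
Step 12: x=[2.4171] v=[-1.8314]
Step 13: x=[2.0491] v=[-1.8402]
Step 14: x=[1.6848] v=[-1.8214]
Step 15: x=[1.3297] v=[-1.7753]
Step 16: x=[0.9892] v=[-1.7025]
Step 17: x=[0.6684] v=[-1.6042]
Step 18: x=[0.3720] v=[-1.4818]
Step 19: x=[0.1046] v=[-1.3372]
Step 20: x=[-0.1299] v=[-1.1725]
Step 21: x=[-0.3280] v=[-0.9903]
Step 22: x=[-0.4866] v=[-0.7932]
Step 23: x=[-0.6034] v=[-0.5842]
Step 24: x=[-0.6767] v=[-0.3664]
Step 25: x=[-0.7053] v=[-0.1431]
Step 26: x=[-0.6888] v=[0.0823]
First v>=0 after going negative at step 26, time=5.2000

Answer: 5.2000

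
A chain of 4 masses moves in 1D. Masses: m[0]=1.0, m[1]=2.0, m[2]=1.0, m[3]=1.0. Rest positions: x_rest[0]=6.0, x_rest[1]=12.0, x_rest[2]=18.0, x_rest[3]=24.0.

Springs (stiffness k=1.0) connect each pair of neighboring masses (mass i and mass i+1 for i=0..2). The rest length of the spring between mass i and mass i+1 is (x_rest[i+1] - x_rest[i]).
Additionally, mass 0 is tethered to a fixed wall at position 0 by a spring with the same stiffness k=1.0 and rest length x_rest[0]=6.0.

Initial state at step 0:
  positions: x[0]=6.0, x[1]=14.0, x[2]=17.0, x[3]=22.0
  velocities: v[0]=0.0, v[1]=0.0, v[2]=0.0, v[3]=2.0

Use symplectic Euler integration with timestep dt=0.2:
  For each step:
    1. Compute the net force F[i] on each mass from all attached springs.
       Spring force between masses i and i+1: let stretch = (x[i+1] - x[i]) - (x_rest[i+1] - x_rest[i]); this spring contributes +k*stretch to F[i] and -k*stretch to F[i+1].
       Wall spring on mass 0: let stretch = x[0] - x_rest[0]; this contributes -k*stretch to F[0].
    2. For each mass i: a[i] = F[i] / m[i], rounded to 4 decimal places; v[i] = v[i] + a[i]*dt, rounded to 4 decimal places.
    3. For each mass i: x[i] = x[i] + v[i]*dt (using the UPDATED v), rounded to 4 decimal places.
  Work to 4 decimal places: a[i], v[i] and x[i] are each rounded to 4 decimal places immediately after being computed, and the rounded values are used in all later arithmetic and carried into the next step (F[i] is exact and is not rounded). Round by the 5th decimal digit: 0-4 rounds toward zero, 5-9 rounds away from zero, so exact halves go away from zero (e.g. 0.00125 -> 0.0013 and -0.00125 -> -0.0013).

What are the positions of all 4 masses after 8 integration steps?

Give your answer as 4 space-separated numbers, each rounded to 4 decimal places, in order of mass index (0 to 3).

Step 0: x=[6.0000 14.0000 17.0000 22.0000] v=[0.0000 0.0000 0.0000 2.0000]
Step 1: x=[6.0800 13.9000 17.0800 22.4400] v=[0.4000 -0.5000 0.4000 2.2000]
Step 2: x=[6.2296 13.7072 17.2472 22.9056] v=[0.7480 -0.9640 0.8360 2.3280]
Step 3: x=[6.4291 13.4356 17.4991 23.3849] v=[0.9976 -1.3578 1.2597 2.3963]
Step 4: x=[6.6517 13.1052 17.8239 23.8687] v=[1.1131 -1.6521 1.6242 2.4191]
Step 5: x=[6.8664 12.7401 18.2018 24.3507] v=[1.0735 -1.8256 1.8894 2.4101]
Step 6: x=[7.0414 12.3667 18.6072 24.8268] v=[0.8750 -1.8668 2.0268 2.3803]
Step 7: x=[7.1478 12.0116 19.0117 25.2941] v=[0.5318 -1.7753 2.0226 2.3364]
Step 8: x=[7.1628 11.6993 19.3875 25.7501] v=[0.0750 -1.5617 1.8791 2.2799]

Answer: 7.1628 11.6993 19.3875 25.7501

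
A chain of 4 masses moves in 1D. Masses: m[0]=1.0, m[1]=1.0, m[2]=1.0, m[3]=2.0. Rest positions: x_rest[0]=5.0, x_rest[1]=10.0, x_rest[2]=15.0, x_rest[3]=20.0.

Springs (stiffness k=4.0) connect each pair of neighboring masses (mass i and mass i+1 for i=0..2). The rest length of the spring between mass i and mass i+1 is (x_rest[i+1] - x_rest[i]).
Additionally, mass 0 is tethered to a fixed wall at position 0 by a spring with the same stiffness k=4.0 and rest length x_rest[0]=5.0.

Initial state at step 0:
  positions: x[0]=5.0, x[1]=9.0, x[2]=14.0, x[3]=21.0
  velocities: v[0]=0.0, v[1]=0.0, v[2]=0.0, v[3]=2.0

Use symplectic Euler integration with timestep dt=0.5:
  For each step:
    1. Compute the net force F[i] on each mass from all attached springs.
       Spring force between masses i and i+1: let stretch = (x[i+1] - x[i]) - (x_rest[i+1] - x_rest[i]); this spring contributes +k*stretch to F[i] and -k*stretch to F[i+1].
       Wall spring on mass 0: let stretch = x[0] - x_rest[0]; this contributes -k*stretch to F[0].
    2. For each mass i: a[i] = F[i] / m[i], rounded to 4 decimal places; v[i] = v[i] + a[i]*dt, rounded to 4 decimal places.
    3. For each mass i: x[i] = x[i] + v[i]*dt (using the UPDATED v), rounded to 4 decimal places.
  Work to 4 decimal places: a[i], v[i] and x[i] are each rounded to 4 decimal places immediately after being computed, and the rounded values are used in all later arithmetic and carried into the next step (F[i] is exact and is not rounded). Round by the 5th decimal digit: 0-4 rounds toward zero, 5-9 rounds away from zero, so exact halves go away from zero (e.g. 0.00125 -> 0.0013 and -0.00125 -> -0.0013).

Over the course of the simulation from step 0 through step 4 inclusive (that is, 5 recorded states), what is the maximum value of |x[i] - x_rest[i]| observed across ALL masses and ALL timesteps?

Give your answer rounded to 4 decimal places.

Answer: 2.0000

Derivation:
Step 0: x=[5.0000 9.0000 14.0000 21.0000] v=[0.0000 0.0000 0.0000 2.0000]
Step 1: x=[4.0000 10.0000 16.0000 21.0000] v=[-2.0000 2.0000 4.0000 0.0000]
Step 2: x=[5.0000 11.0000 17.0000 21.0000] v=[2.0000 2.0000 2.0000 0.0000]
Step 3: x=[7.0000 12.0000 16.0000 21.5000] v=[4.0000 2.0000 -2.0000 1.0000]
Step 4: x=[7.0000 12.0000 16.5000 21.7500] v=[0.0000 0.0000 1.0000 0.5000]
Max displacement = 2.0000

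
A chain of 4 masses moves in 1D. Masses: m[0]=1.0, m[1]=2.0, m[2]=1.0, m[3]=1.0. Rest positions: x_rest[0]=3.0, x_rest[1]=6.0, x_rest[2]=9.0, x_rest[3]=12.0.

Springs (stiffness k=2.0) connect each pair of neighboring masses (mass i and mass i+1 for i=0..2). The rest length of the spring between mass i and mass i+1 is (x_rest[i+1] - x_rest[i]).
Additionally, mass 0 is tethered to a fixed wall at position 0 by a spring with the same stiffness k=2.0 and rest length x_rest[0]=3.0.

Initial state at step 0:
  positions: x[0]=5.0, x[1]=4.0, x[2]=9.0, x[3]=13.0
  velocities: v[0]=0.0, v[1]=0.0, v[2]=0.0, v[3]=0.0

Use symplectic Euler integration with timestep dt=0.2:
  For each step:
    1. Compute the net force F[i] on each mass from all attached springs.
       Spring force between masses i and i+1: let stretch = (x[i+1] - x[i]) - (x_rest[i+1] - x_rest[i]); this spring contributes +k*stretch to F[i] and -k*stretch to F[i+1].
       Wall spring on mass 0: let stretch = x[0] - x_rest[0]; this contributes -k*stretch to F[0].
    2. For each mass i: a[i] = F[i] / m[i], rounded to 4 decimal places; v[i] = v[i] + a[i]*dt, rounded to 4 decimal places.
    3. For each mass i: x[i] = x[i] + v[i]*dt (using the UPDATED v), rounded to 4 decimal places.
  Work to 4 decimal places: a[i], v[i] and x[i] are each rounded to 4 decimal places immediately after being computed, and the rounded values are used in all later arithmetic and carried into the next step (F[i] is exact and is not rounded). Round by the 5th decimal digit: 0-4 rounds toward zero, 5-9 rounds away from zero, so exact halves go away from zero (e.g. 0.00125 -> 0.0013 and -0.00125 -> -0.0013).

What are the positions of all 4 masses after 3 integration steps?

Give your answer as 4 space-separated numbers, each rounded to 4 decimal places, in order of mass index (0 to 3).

Answer: 2.5813 5.2402 8.6406 12.5220

Derivation:
Step 0: x=[5.0000 4.0000 9.0000 13.0000] v=[0.0000 0.0000 0.0000 0.0000]
Step 1: x=[4.5200 4.2400 8.9200 12.9200] v=[-2.4000 1.2000 -0.4000 -0.4000]
Step 2: x=[3.6560 4.6784 8.7856 12.7600] v=[-4.3200 2.1920 -0.6720 -0.8000]
Step 3: x=[2.5813 5.2402 8.6406 12.5220] v=[-5.3734 2.8090 -0.7251 -1.1898]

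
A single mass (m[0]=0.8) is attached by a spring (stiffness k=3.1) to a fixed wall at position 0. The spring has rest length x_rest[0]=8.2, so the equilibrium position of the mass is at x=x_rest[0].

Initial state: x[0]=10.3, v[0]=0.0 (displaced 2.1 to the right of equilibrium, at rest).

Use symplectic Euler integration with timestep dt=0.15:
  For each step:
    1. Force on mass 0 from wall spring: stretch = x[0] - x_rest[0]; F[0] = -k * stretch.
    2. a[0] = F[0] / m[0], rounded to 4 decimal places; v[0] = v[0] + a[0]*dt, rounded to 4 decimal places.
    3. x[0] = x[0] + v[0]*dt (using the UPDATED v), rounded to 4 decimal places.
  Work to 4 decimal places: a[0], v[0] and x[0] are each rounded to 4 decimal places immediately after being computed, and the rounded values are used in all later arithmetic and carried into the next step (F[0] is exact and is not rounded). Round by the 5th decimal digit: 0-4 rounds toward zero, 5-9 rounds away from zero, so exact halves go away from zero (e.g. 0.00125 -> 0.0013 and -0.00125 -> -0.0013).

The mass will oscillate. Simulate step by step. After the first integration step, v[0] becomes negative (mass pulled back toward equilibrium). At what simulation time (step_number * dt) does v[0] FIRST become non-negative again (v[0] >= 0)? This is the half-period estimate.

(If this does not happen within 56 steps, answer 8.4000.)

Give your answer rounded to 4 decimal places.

Answer: 1.6500

Derivation:
Step 0: x=[10.3000] v=[0.0000]
Step 1: x=[10.1169] v=[-1.2206]
Step 2: x=[9.7667] v=[-2.3348]
Step 3: x=[9.2799] v=[-3.2455]
Step 4: x=[8.6989] v=[-3.8732]
Step 5: x=[8.0744] v=[-4.1632]
Step 6: x=[7.4609] v=[-4.0902]
Step 7: x=[6.9118] v=[-3.6606]
Step 8: x=[6.4750] v=[-2.9118]
Step 9: x=[6.1886] v=[-1.9091]
Step 10: x=[6.0776] v=[-0.7400]
Step 11: x=[6.1516] v=[0.4936]
First v>=0 after going negative at step 11, time=1.6500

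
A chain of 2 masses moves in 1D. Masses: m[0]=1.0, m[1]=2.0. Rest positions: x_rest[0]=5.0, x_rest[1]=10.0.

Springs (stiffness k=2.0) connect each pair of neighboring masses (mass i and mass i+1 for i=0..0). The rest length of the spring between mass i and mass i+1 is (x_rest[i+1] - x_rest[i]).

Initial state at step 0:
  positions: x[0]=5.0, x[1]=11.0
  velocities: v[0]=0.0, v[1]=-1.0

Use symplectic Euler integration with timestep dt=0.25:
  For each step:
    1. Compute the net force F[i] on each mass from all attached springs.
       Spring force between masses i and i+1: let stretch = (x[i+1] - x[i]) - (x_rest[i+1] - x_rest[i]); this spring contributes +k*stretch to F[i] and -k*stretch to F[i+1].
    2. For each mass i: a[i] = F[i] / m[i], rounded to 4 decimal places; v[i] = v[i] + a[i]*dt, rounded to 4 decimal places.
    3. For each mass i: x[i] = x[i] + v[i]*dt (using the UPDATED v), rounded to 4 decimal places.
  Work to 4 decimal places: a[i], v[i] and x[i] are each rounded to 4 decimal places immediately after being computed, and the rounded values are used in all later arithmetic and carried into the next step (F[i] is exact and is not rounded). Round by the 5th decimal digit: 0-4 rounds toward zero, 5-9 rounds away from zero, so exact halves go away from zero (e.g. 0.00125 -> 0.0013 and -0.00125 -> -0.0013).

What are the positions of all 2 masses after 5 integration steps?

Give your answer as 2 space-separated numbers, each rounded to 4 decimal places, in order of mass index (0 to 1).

Answer: 5.6601 9.4201

Derivation:
Step 0: x=[5.0000 11.0000] v=[0.0000 -1.0000]
Step 1: x=[5.1250 10.6875] v=[0.5000 -1.2500]
Step 2: x=[5.3203 10.3399] v=[0.7813 -1.3906]
Step 3: x=[5.5181 9.9910] v=[0.7911 -1.3955]
Step 4: x=[5.6500 9.6751] v=[0.5276 -1.2637]
Step 5: x=[5.6601 9.4201] v=[0.0402 -1.0200]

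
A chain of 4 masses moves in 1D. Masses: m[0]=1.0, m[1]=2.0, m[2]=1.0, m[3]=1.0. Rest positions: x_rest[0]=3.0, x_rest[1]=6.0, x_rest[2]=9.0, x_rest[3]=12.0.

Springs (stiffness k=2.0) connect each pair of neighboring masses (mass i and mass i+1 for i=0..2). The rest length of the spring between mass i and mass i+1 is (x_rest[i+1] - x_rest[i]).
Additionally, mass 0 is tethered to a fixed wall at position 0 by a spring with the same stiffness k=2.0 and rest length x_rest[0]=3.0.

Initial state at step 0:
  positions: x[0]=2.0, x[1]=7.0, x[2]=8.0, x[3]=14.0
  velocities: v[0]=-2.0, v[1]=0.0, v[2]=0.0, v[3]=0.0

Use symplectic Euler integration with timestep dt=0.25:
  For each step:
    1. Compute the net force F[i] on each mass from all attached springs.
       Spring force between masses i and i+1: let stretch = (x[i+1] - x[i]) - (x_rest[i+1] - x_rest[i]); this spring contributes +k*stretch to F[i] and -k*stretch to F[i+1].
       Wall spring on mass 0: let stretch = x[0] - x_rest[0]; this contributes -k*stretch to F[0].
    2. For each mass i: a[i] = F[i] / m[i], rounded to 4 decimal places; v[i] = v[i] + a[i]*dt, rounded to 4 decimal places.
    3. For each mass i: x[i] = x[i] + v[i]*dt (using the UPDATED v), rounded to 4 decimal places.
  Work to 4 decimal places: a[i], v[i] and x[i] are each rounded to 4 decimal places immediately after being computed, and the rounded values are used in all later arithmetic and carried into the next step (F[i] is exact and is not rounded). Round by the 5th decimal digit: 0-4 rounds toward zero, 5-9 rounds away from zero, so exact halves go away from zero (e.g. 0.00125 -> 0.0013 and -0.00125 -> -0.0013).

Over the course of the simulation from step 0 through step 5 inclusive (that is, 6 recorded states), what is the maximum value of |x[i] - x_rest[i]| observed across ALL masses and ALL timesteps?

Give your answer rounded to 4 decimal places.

Step 0: x=[2.0000 7.0000 8.0000 14.0000] v=[-2.0000 0.0000 0.0000 0.0000]
Step 1: x=[1.8750 6.7500 8.6250 13.6250] v=[-0.5000 -1.0000 2.5000 -1.5000]
Step 2: x=[2.1250 6.3125 9.6406 13.0000] v=[1.0000 -1.7500 4.0625 -2.5000]
Step 3: x=[2.6328 5.8213 10.6602 12.3301] v=[2.0313 -1.9649 4.0782 -2.6797]
Step 4: x=[3.2101 5.4332 11.2836 11.8264] v=[2.3092 -1.5523 2.4937 -2.0147]
Step 5: x=[3.6640 5.2718 11.2436 11.6299] v=[1.8157 -0.6455 -0.1601 -0.7861]
Max displacement = 2.2836

Answer: 2.2836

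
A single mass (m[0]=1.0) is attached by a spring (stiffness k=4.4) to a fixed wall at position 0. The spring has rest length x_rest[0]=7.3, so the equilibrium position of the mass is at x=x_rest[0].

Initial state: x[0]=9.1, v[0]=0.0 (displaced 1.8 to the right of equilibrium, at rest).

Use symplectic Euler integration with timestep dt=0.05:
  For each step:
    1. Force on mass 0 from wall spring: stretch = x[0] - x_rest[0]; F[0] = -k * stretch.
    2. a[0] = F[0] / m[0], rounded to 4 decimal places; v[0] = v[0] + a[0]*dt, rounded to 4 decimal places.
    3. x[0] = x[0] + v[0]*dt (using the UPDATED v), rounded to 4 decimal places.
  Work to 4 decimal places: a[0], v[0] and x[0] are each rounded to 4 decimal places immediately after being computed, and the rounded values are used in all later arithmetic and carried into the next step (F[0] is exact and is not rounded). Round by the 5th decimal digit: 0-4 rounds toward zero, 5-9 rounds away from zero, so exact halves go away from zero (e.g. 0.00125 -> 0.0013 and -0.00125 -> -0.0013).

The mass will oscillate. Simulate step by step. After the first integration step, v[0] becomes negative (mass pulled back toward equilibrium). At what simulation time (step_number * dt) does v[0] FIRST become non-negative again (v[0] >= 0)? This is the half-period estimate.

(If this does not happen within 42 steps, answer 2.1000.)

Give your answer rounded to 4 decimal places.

Answer: 1.5000

Derivation:
Step 0: x=[9.1000] v=[0.0000]
Step 1: x=[9.0802] v=[-0.3960]
Step 2: x=[9.0408] v=[-0.7876]
Step 3: x=[8.9823] v=[-1.1706]
Step 4: x=[8.9053] v=[-1.5407]
Step 5: x=[8.8106] v=[-1.8939]
Step 6: x=[8.6993] v=[-2.2262]
Step 7: x=[8.5726] v=[-2.5340]
Step 8: x=[8.4319] v=[-2.8140]
Step 9: x=[8.2788] v=[-3.0630]
Step 10: x=[8.1149] v=[-3.2783]
Step 11: x=[7.9420] v=[-3.4576]
Step 12: x=[7.7621] v=[-3.5988]
Step 13: x=[7.5771] v=[-3.7005]
Step 14: x=[7.3890] v=[-3.7615]
Step 15: x=[7.1999] v=[-3.7811]
Step 16: x=[7.0119] v=[-3.7591]
Step 17: x=[6.8271] v=[-3.6957]
Step 18: x=[6.6475] v=[-3.5917]
Step 19: x=[6.4751] v=[-3.4482]
Step 20: x=[6.3118] v=[-3.2667]
Step 21: x=[6.1593] v=[-3.0493]
Step 22: x=[6.0194] v=[-2.7983]
Step 23: x=[5.8936] v=[-2.5166]
Step 24: x=[5.7832] v=[-2.2072]
Step 25: x=[5.6895] v=[-1.8735]
Step 26: x=[5.6135] v=[-1.5192]
Step 27: x=[5.5561] v=[-1.1482]
Step 28: x=[5.5179] v=[-0.7645]
Step 29: x=[5.4993] v=[-0.3724]
Step 30: x=[5.5005] v=[0.0238]
First v>=0 after going negative at step 30, time=1.5000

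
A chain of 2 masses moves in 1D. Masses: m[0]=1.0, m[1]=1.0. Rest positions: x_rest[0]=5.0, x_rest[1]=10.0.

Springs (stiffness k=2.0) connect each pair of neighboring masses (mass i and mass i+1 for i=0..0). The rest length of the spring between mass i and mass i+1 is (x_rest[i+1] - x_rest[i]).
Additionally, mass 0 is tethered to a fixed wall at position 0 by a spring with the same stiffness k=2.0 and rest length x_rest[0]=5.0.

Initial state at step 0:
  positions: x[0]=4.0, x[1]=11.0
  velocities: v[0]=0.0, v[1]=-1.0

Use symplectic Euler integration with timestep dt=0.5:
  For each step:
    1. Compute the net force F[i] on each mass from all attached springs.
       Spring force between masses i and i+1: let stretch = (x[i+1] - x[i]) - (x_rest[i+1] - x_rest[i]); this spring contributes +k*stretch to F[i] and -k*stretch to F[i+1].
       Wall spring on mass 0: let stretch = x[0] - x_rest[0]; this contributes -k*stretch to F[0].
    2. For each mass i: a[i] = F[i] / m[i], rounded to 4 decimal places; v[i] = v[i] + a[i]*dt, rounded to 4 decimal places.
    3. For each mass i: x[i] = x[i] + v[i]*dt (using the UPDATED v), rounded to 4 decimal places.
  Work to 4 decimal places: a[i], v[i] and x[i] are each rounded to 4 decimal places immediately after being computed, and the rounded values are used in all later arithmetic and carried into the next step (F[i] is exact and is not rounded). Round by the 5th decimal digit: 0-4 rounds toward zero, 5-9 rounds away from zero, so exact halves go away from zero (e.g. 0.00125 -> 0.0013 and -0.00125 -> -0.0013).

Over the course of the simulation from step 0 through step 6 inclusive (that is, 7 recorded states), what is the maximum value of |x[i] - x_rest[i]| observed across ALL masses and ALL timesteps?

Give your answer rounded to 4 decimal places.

Step 0: x=[4.0000 11.0000] v=[0.0000 -1.0000]
Step 1: x=[5.5000 9.5000] v=[3.0000 -3.0000]
Step 2: x=[6.2500 8.5000] v=[1.5000 -2.0000]
Step 3: x=[5.0000 8.8750] v=[-2.5000 0.7500]
Step 4: x=[3.1875 9.8125] v=[-3.6250 1.8750]
Step 5: x=[3.0938 9.9375] v=[-0.1875 0.2500]
Step 6: x=[4.8750 9.1407] v=[3.5624 -1.5937]
Max displacement = 1.9062

Answer: 1.9062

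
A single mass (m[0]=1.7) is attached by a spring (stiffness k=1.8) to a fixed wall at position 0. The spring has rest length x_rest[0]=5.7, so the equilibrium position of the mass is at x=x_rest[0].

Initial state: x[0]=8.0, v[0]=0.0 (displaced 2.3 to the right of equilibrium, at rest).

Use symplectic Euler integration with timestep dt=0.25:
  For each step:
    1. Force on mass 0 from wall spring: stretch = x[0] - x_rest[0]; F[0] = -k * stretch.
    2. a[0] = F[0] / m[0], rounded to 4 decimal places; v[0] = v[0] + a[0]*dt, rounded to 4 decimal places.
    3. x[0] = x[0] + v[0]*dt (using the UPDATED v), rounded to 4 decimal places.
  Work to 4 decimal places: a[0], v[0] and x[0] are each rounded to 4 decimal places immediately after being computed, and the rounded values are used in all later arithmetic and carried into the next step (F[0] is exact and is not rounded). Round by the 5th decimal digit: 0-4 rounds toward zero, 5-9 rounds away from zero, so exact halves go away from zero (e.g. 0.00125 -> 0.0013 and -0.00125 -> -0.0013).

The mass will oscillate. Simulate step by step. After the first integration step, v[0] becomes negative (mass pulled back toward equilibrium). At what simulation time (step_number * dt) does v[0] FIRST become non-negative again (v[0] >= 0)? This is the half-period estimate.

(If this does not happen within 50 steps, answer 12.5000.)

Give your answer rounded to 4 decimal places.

Answer: 3.2500

Derivation:
Step 0: x=[8.0000] v=[0.0000]
Step 1: x=[7.8478] v=[-0.6088]
Step 2: x=[7.5535] v=[-1.1773]
Step 3: x=[7.1365] v=[-1.6679]
Step 4: x=[6.6245] v=[-2.0482]
Step 5: x=[6.0513] v=[-2.2929]
Step 6: x=[5.4548] v=[-2.3859]
Step 7: x=[4.8746] v=[-2.3210]
Step 8: x=[4.3490] v=[-2.1025]
Step 9: x=[3.9128] v=[-1.7449]
Step 10: x=[3.5949] v=[-1.2718]
Step 11: x=[3.4163] v=[-0.7146]
Step 12: x=[3.3888] v=[-0.1101]
Step 13: x=[3.5142] v=[0.5017]
First v>=0 after going negative at step 13, time=3.2500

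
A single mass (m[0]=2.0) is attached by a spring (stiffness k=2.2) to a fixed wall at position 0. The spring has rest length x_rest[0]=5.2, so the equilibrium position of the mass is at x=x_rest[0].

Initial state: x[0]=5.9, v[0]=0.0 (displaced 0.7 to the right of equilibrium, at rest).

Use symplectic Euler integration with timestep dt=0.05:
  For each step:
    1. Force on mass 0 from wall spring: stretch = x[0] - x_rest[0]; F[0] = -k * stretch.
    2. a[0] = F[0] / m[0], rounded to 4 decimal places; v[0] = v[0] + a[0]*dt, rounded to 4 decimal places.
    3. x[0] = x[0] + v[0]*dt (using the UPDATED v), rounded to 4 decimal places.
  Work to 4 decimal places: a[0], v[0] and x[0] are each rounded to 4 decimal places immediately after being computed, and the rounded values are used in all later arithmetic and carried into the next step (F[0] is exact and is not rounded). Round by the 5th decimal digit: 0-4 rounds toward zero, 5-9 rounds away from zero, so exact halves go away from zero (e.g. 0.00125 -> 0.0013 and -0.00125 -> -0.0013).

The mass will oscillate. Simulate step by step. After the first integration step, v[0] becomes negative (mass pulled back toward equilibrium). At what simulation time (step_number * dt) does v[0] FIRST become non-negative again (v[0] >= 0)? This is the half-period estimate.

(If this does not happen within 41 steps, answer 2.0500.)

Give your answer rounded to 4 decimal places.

Answer: 2.0500

Derivation:
Step 0: x=[5.9000] v=[0.0000]
Step 1: x=[5.8981] v=[-0.0385]
Step 2: x=[5.8943] v=[-0.0769]
Step 3: x=[5.8885] v=[-0.1151]
Step 4: x=[5.8809] v=[-0.1530]
Step 5: x=[5.8714] v=[-0.1905]
Step 6: x=[5.8600] v=[-0.2274]
Step 7: x=[5.8468] v=[-0.2637]
Step 8: x=[5.8318] v=[-0.2993]
Step 9: x=[5.8151] v=[-0.3341]
Step 10: x=[5.7967] v=[-0.3679]
Step 11: x=[5.7767] v=[-0.4007]
Step 12: x=[5.7551] v=[-0.4324]
Step 13: x=[5.7320] v=[-0.4629]
Step 14: x=[5.7074] v=[-0.4922]
Step 15: x=[5.6814] v=[-0.5201]
Step 16: x=[5.6541] v=[-0.5466]
Step 17: x=[5.6255] v=[-0.5716]
Step 18: x=[5.5958] v=[-0.5950]
Step 19: x=[5.5650] v=[-0.6168]
Step 20: x=[5.5332] v=[-0.6369]
Step 21: x=[5.5004] v=[-0.6552]
Step 22: x=[5.4668] v=[-0.6717]
Step 23: x=[5.4325] v=[-0.6864]
Step 24: x=[5.3975] v=[-0.6992]
Step 25: x=[5.3620] v=[-0.7101]
Step 26: x=[5.3261] v=[-0.7190]
Step 27: x=[5.2898] v=[-0.7259]
Step 28: x=[5.2533] v=[-0.7308]
Step 29: x=[5.2166] v=[-0.7337]
Step 30: x=[5.1799] v=[-0.7346]
Step 31: x=[5.1432] v=[-0.7335]
Step 32: x=[5.1067] v=[-0.7304]
Step 33: x=[5.0704] v=[-0.7253]
Step 34: x=[5.0345] v=[-0.7182]
Step 35: x=[4.9990] v=[-0.7091]
Step 36: x=[4.9641] v=[-0.6980]
Step 37: x=[4.9299] v=[-0.6850]
Step 38: x=[4.8964] v=[-0.6701]
Step 39: x=[4.8637] v=[-0.6534]
Step 40: x=[4.8320] v=[-0.6349]
Step 41: x=[4.8013] v=[-0.6147]
v[0] did not become non-negative within 41 steps; using fallback time=2.0500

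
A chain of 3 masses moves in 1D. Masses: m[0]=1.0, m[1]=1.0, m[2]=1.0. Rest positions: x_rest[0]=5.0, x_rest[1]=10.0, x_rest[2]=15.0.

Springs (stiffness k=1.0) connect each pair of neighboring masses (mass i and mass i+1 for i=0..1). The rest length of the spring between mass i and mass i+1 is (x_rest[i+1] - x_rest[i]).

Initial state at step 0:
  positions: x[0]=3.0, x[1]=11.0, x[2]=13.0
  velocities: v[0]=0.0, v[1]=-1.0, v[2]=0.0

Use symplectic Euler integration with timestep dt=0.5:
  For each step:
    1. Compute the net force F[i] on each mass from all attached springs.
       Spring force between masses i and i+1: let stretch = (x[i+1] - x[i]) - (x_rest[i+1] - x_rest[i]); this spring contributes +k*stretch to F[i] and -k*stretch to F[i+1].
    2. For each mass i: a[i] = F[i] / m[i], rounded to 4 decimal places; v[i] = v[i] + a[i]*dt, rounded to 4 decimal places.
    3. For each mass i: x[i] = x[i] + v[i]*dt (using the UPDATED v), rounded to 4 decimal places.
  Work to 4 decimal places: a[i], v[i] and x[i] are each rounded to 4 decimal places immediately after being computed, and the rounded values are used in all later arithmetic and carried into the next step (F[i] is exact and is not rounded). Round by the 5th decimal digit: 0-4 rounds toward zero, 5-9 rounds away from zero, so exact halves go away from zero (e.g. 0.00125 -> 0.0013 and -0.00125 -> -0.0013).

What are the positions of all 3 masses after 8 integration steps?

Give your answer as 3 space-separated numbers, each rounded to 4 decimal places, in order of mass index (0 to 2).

Step 0: x=[3.0000 11.0000 13.0000] v=[0.0000 -1.0000 0.0000]
Step 1: x=[3.7500 9.0000 13.7500] v=[1.5000 -4.0000 1.5000]
Step 2: x=[4.5625 6.8750 14.5625] v=[1.6250 -4.2500 1.6250]
Step 3: x=[4.7032 6.0938 14.7032] v=[0.2813 -1.5625 0.2813]
Step 4: x=[3.9415 7.1173 13.9415] v=[-1.5234 2.0469 -1.5234]
Step 5: x=[2.7238 9.0529 12.7238] v=[-2.4355 3.8711 -2.4355]
Step 6: x=[1.8383 10.3239 11.8383] v=[-1.7710 2.5420 -1.7710]
Step 7: x=[1.8242 9.8521 11.8242] v=[-0.0282 -0.9436 -0.0282]
Step 8: x=[2.5671 7.8664 12.5671] v=[1.4858 -3.9715 1.4858]

Answer: 2.5671 7.8664 12.5671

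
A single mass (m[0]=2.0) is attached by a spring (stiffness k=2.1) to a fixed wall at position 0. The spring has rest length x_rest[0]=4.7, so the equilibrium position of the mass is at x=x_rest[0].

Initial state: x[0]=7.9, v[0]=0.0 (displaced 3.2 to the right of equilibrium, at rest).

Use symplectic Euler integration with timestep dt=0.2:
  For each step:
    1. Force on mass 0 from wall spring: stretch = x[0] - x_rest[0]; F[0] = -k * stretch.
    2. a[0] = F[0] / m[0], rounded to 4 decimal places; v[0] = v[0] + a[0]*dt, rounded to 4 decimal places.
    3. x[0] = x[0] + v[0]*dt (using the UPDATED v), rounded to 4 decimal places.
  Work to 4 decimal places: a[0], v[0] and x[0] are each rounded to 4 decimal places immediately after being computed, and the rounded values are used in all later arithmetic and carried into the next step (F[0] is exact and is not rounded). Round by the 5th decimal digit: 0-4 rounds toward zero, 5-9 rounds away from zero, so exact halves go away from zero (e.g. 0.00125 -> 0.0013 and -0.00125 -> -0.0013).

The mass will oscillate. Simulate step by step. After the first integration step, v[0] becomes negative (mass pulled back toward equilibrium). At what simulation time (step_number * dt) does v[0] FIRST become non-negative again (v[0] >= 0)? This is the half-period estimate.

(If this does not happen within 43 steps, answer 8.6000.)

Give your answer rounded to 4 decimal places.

Step 0: x=[7.9000] v=[0.0000]
Step 1: x=[7.7656] v=[-0.6720]
Step 2: x=[7.5024] v=[-1.3158]
Step 3: x=[7.1215] v=[-1.9043]
Step 4: x=[6.6389] v=[-2.4128]
Step 5: x=[6.0749] v=[-2.8200]
Step 6: x=[5.4532] v=[-3.1087]
Step 7: x=[4.7998] v=[-3.2669]
Step 8: x=[4.1422] v=[-3.2879]
Step 9: x=[3.5080] v=[-3.1708]
Step 10: x=[2.9239] v=[-2.9205]
Step 11: x=[2.4144] v=[-2.5475]
Step 12: x=[2.0009] v=[-2.0675]
Step 13: x=[1.7008] v=[-1.5007]
Step 14: x=[1.5266] v=[-0.8709]
Step 15: x=[1.4857] v=[-0.2045]
Step 16: x=[1.5798] v=[0.4705]
First v>=0 after going negative at step 16, time=3.2000

Answer: 3.2000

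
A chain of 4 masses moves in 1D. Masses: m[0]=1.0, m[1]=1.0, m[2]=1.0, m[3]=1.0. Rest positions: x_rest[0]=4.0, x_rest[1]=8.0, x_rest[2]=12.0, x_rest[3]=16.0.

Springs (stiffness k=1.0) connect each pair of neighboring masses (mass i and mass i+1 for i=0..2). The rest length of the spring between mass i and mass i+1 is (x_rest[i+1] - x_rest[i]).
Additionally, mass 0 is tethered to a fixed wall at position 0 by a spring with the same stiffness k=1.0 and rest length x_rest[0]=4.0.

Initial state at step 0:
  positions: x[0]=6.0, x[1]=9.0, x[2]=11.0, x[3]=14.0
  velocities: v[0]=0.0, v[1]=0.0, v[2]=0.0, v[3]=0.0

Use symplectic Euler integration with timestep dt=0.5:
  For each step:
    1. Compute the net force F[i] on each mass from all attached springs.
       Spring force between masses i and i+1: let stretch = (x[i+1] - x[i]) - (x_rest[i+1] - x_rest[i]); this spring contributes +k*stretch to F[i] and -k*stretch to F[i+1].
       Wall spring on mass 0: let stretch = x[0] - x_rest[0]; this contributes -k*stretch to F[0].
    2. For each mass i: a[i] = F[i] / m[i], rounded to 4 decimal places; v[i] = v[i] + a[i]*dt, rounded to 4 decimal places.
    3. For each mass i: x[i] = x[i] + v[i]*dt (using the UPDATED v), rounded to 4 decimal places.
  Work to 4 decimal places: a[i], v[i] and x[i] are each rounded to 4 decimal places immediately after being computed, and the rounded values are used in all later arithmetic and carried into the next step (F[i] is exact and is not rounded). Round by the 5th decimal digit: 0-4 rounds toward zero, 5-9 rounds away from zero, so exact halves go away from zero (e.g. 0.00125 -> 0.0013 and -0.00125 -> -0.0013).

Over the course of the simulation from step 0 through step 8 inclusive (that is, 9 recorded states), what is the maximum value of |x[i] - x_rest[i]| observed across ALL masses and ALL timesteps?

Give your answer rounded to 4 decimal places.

Step 0: x=[6.0000 9.0000 11.0000 14.0000] v=[0.0000 0.0000 0.0000 0.0000]
Step 1: x=[5.2500 8.7500 11.2500 14.2500] v=[-1.5000 -0.5000 0.5000 0.5000]
Step 2: x=[4.0625 8.2500 11.6250 14.7500] v=[-2.3750 -1.0000 0.7500 1.0000]
Step 3: x=[2.9063 7.5469 11.9375 15.4688] v=[-2.3125 -1.4063 0.6250 1.4375]
Step 4: x=[2.1836 6.7813 12.0352 16.3048] v=[-1.4454 -1.5313 0.1954 1.6719]
Step 5: x=[2.0644 6.1797 11.8868 17.0734] v=[-0.2384 -1.2032 -0.2968 1.5371]
Step 6: x=[2.4580 5.9761 11.6083 17.5453] v=[0.7871 -0.4073 -0.5571 0.9438]
Step 7: x=[3.1166 6.3010 11.4060 17.5330] v=[1.3172 0.6498 -0.4047 -0.0247]
Step 8: x=[3.7922 7.1061 11.4592 16.9889] v=[1.3511 1.6101 0.1063 -1.0882]
Max displacement = 2.0239

Answer: 2.0239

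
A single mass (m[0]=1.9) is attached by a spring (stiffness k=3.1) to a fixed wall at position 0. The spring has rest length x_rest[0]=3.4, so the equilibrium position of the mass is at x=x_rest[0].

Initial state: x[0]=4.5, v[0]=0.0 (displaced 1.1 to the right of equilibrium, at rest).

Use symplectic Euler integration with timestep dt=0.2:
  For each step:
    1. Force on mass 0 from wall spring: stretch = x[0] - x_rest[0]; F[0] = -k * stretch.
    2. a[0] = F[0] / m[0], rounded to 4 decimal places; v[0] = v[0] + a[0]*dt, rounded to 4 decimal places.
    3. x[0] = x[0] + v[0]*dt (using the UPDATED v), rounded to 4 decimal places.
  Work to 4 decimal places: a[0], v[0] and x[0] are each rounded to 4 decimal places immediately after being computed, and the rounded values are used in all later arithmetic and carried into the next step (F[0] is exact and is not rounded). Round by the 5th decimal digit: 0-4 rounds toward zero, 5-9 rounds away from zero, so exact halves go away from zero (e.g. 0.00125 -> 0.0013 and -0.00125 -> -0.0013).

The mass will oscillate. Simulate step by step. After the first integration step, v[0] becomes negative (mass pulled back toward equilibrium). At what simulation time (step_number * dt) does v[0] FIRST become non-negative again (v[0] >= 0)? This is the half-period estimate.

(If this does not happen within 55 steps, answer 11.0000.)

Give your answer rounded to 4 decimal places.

Answer: 2.6000

Derivation:
Step 0: x=[4.5000] v=[0.0000]
Step 1: x=[4.4282] v=[-0.3589]
Step 2: x=[4.2893] v=[-0.6944]
Step 3: x=[4.0924] v=[-0.9846]
Step 4: x=[3.8503] v=[-1.2105]
Step 5: x=[3.5788] v=[-1.3574]
Step 6: x=[3.2957] v=[-1.4157]
Step 7: x=[3.0194] v=[-1.3817]
Step 8: x=[2.7679] v=[-1.2575]
Step 9: x=[2.5577] v=[-1.0512]
Step 10: x=[2.4024] v=[-0.7763]
Step 11: x=[2.3122] v=[-0.4508]
Step 12: x=[2.2930] v=[-0.0958]
Step 13: x=[2.3461] v=[0.2654]
First v>=0 after going negative at step 13, time=2.6000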